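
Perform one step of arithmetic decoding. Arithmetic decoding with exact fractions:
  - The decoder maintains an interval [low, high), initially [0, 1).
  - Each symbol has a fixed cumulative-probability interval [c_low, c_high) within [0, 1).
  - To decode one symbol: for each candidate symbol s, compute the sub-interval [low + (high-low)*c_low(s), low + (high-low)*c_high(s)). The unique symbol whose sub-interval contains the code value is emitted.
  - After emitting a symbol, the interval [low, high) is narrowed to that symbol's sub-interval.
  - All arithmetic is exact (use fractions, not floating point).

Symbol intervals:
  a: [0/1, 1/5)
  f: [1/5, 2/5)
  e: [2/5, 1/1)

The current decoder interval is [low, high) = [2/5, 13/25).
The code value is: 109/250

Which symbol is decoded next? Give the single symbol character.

Answer: f

Derivation:
Interval width = high − low = 13/25 − 2/5 = 3/25
Scaled code = (code − low) / width = (109/250 − 2/5) / 3/25 = 3/10
  a: [0/1, 1/5) 
  f: [1/5, 2/5) ← scaled code falls here ✓
  e: [2/5, 1/1) 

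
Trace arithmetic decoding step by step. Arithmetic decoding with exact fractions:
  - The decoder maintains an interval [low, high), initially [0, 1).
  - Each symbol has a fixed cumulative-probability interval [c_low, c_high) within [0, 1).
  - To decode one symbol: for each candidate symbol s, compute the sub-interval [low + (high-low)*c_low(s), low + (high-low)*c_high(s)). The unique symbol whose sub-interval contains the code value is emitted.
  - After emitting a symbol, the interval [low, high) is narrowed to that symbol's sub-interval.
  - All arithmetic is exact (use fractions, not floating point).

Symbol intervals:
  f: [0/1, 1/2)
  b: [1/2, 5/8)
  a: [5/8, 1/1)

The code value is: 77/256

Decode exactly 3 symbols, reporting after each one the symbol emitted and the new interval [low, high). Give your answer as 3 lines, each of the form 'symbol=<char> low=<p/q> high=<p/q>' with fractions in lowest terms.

Answer: symbol=f low=0/1 high=1/2
symbol=b low=1/4 high=5/16
symbol=a low=37/128 high=5/16

Derivation:
Step 1: interval [0/1, 1/1), width = 1/1 - 0/1 = 1/1
  'f': [0/1 + 1/1*0/1, 0/1 + 1/1*1/2) = [0/1, 1/2) <- contains code 77/256
  'b': [0/1 + 1/1*1/2, 0/1 + 1/1*5/8) = [1/2, 5/8)
  'a': [0/1 + 1/1*5/8, 0/1 + 1/1*1/1) = [5/8, 1/1)
  emit 'f', narrow to [0/1, 1/2)
Step 2: interval [0/1, 1/2), width = 1/2 - 0/1 = 1/2
  'f': [0/1 + 1/2*0/1, 0/1 + 1/2*1/2) = [0/1, 1/4)
  'b': [0/1 + 1/2*1/2, 0/1 + 1/2*5/8) = [1/4, 5/16) <- contains code 77/256
  'a': [0/1 + 1/2*5/8, 0/1 + 1/2*1/1) = [5/16, 1/2)
  emit 'b', narrow to [1/4, 5/16)
Step 3: interval [1/4, 5/16), width = 5/16 - 1/4 = 1/16
  'f': [1/4 + 1/16*0/1, 1/4 + 1/16*1/2) = [1/4, 9/32)
  'b': [1/4 + 1/16*1/2, 1/4 + 1/16*5/8) = [9/32, 37/128)
  'a': [1/4 + 1/16*5/8, 1/4 + 1/16*1/1) = [37/128, 5/16) <- contains code 77/256
  emit 'a', narrow to [37/128, 5/16)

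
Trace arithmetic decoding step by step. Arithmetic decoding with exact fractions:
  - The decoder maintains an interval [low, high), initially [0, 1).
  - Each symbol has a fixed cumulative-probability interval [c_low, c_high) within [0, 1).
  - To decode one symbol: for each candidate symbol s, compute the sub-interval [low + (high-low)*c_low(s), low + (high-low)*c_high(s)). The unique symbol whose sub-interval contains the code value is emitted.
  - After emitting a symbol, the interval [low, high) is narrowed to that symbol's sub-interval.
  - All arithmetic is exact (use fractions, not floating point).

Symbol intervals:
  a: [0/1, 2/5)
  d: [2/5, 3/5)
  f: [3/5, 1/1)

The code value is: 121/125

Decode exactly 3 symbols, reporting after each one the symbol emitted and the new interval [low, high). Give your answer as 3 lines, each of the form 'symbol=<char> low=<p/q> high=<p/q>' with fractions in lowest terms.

Answer: symbol=f low=3/5 high=1/1
symbol=f low=21/25 high=1/1
symbol=f low=117/125 high=1/1

Derivation:
Step 1: interval [0/1, 1/1), width = 1/1 - 0/1 = 1/1
  'a': [0/1 + 1/1*0/1, 0/1 + 1/1*2/5) = [0/1, 2/5)
  'd': [0/1 + 1/1*2/5, 0/1 + 1/1*3/5) = [2/5, 3/5)
  'f': [0/1 + 1/1*3/5, 0/1 + 1/1*1/1) = [3/5, 1/1) <- contains code 121/125
  emit 'f', narrow to [3/5, 1/1)
Step 2: interval [3/5, 1/1), width = 1/1 - 3/5 = 2/5
  'a': [3/5 + 2/5*0/1, 3/5 + 2/5*2/5) = [3/5, 19/25)
  'd': [3/5 + 2/5*2/5, 3/5 + 2/5*3/5) = [19/25, 21/25)
  'f': [3/5 + 2/5*3/5, 3/5 + 2/5*1/1) = [21/25, 1/1) <- contains code 121/125
  emit 'f', narrow to [21/25, 1/1)
Step 3: interval [21/25, 1/1), width = 1/1 - 21/25 = 4/25
  'a': [21/25 + 4/25*0/1, 21/25 + 4/25*2/5) = [21/25, 113/125)
  'd': [21/25 + 4/25*2/5, 21/25 + 4/25*3/5) = [113/125, 117/125)
  'f': [21/25 + 4/25*3/5, 21/25 + 4/25*1/1) = [117/125, 1/1) <- contains code 121/125
  emit 'f', narrow to [117/125, 1/1)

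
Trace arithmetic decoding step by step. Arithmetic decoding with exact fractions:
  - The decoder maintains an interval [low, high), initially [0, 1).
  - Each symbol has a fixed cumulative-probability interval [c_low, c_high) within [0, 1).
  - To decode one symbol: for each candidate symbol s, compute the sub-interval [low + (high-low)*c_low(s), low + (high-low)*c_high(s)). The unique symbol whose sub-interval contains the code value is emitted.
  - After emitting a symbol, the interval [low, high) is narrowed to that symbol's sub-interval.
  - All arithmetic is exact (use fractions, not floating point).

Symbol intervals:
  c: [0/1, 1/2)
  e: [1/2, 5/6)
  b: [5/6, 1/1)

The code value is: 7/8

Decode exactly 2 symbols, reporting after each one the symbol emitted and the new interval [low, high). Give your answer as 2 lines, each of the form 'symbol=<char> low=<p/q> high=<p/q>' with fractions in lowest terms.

Answer: symbol=b low=5/6 high=1/1
symbol=c low=5/6 high=11/12

Derivation:
Step 1: interval [0/1, 1/1), width = 1/1 - 0/1 = 1/1
  'c': [0/1 + 1/1*0/1, 0/1 + 1/1*1/2) = [0/1, 1/2)
  'e': [0/1 + 1/1*1/2, 0/1 + 1/1*5/6) = [1/2, 5/6)
  'b': [0/1 + 1/1*5/6, 0/1 + 1/1*1/1) = [5/6, 1/1) <- contains code 7/8
  emit 'b', narrow to [5/6, 1/1)
Step 2: interval [5/6, 1/1), width = 1/1 - 5/6 = 1/6
  'c': [5/6 + 1/6*0/1, 5/6 + 1/6*1/2) = [5/6, 11/12) <- contains code 7/8
  'e': [5/6 + 1/6*1/2, 5/6 + 1/6*5/6) = [11/12, 35/36)
  'b': [5/6 + 1/6*5/6, 5/6 + 1/6*1/1) = [35/36, 1/1)
  emit 'c', narrow to [5/6, 11/12)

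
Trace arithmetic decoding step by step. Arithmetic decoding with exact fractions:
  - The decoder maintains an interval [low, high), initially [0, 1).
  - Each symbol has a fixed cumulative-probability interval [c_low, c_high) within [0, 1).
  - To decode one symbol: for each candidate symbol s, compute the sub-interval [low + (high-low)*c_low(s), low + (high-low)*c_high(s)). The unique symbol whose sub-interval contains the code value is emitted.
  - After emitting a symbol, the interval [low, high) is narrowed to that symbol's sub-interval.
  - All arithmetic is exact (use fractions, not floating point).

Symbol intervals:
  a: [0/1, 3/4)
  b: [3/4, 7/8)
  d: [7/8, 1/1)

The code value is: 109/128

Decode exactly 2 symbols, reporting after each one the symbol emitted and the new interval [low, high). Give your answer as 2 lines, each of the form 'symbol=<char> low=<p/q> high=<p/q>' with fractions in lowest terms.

Answer: symbol=b low=3/4 high=7/8
symbol=b low=27/32 high=55/64

Derivation:
Step 1: interval [0/1, 1/1), width = 1/1 - 0/1 = 1/1
  'a': [0/1 + 1/1*0/1, 0/1 + 1/1*3/4) = [0/1, 3/4)
  'b': [0/1 + 1/1*3/4, 0/1 + 1/1*7/8) = [3/4, 7/8) <- contains code 109/128
  'd': [0/1 + 1/1*7/8, 0/1 + 1/1*1/1) = [7/8, 1/1)
  emit 'b', narrow to [3/4, 7/8)
Step 2: interval [3/4, 7/8), width = 7/8 - 3/4 = 1/8
  'a': [3/4 + 1/8*0/1, 3/4 + 1/8*3/4) = [3/4, 27/32)
  'b': [3/4 + 1/8*3/4, 3/4 + 1/8*7/8) = [27/32, 55/64) <- contains code 109/128
  'd': [3/4 + 1/8*7/8, 3/4 + 1/8*1/1) = [55/64, 7/8)
  emit 'b', narrow to [27/32, 55/64)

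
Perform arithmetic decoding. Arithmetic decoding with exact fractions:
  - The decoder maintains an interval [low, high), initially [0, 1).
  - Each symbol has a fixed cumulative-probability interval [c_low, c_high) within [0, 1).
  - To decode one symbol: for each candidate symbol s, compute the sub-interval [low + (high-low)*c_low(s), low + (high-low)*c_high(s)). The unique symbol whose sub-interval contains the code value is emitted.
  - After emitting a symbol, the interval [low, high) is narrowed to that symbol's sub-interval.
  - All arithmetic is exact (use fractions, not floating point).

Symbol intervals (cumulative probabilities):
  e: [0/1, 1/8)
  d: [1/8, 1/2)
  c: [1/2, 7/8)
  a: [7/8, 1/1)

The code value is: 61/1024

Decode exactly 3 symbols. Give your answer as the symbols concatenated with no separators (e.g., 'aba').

Answer: eda

Derivation:
Step 1: interval [0/1, 1/1), width = 1/1 - 0/1 = 1/1
  'e': [0/1 + 1/1*0/1, 0/1 + 1/1*1/8) = [0/1, 1/8) <- contains code 61/1024
  'd': [0/1 + 1/1*1/8, 0/1 + 1/1*1/2) = [1/8, 1/2)
  'c': [0/1 + 1/1*1/2, 0/1 + 1/1*7/8) = [1/2, 7/8)
  'a': [0/1 + 1/1*7/8, 0/1 + 1/1*1/1) = [7/8, 1/1)
  emit 'e', narrow to [0/1, 1/8)
Step 2: interval [0/1, 1/8), width = 1/8 - 0/1 = 1/8
  'e': [0/1 + 1/8*0/1, 0/1 + 1/8*1/8) = [0/1, 1/64)
  'd': [0/1 + 1/8*1/8, 0/1 + 1/8*1/2) = [1/64, 1/16) <- contains code 61/1024
  'c': [0/1 + 1/8*1/2, 0/1 + 1/8*7/8) = [1/16, 7/64)
  'a': [0/1 + 1/8*7/8, 0/1 + 1/8*1/1) = [7/64, 1/8)
  emit 'd', narrow to [1/64, 1/16)
Step 3: interval [1/64, 1/16), width = 1/16 - 1/64 = 3/64
  'e': [1/64 + 3/64*0/1, 1/64 + 3/64*1/8) = [1/64, 11/512)
  'd': [1/64 + 3/64*1/8, 1/64 + 3/64*1/2) = [11/512, 5/128)
  'c': [1/64 + 3/64*1/2, 1/64 + 3/64*7/8) = [5/128, 29/512)
  'a': [1/64 + 3/64*7/8, 1/64 + 3/64*1/1) = [29/512, 1/16) <- contains code 61/1024
  emit 'a', narrow to [29/512, 1/16)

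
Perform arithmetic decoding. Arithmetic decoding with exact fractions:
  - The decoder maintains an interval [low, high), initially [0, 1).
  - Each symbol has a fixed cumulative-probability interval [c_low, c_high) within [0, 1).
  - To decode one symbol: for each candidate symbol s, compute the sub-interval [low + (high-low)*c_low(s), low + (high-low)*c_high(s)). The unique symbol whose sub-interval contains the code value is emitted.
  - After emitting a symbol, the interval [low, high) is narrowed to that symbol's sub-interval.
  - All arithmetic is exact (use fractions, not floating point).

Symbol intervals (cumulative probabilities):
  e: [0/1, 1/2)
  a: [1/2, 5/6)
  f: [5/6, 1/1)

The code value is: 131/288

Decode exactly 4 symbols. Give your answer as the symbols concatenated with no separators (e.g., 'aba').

Answer: efef

Derivation:
Step 1: interval [0/1, 1/1), width = 1/1 - 0/1 = 1/1
  'e': [0/1 + 1/1*0/1, 0/1 + 1/1*1/2) = [0/1, 1/2) <- contains code 131/288
  'a': [0/1 + 1/1*1/2, 0/1 + 1/1*5/6) = [1/2, 5/6)
  'f': [0/1 + 1/1*5/6, 0/1 + 1/1*1/1) = [5/6, 1/1)
  emit 'e', narrow to [0/1, 1/2)
Step 2: interval [0/1, 1/2), width = 1/2 - 0/1 = 1/2
  'e': [0/1 + 1/2*0/1, 0/1 + 1/2*1/2) = [0/1, 1/4)
  'a': [0/1 + 1/2*1/2, 0/1 + 1/2*5/6) = [1/4, 5/12)
  'f': [0/1 + 1/2*5/6, 0/1 + 1/2*1/1) = [5/12, 1/2) <- contains code 131/288
  emit 'f', narrow to [5/12, 1/2)
Step 3: interval [5/12, 1/2), width = 1/2 - 5/12 = 1/12
  'e': [5/12 + 1/12*0/1, 5/12 + 1/12*1/2) = [5/12, 11/24) <- contains code 131/288
  'a': [5/12 + 1/12*1/2, 5/12 + 1/12*5/6) = [11/24, 35/72)
  'f': [5/12 + 1/12*5/6, 5/12 + 1/12*1/1) = [35/72, 1/2)
  emit 'e', narrow to [5/12, 11/24)
Step 4: interval [5/12, 11/24), width = 11/24 - 5/12 = 1/24
  'e': [5/12 + 1/24*0/1, 5/12 + 1/24*1/2) = [5/12, 7/16)
  'a': [5/12 + 1/24*1/2, 5/12 + 1/24*5/6) = [7/16, 65/144)
  'f': [5/12 + 1/24*5/6, 5/12 + 1/24*1/1) = [65/144, 11/24) <- contains code 131/288
  emit 'f', narrow to [65/144, 11/24)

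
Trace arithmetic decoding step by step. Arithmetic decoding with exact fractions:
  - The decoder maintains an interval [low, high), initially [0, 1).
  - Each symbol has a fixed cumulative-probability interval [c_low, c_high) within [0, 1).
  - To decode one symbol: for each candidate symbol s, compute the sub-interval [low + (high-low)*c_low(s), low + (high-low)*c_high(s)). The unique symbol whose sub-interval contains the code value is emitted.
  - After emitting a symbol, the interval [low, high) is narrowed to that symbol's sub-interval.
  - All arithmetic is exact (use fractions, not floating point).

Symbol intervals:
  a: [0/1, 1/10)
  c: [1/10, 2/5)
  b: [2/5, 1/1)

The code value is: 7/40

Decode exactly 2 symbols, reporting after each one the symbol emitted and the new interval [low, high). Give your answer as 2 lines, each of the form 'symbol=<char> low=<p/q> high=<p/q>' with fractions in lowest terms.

Step 1: interval [0/1, 1/1), width = 1/1 - 0/1 = 1/1
  'a': [0/1 + 1/1*0/1, 0/1 + 1/1*1/10) = [0/1, 1/10)
  'c': [0/1 + 1/1*1/10, 0/1 + 1/1*2/5) = [1/10, 2/5) <- contains code 7/40
  'b': [0/1 + 1/1*2/5, 0/1 + 1/1*1/1) = [2/5, 1/1)
  emit 'c', narrow to [1/10, 2/5)
Step 2: interval [1/10, 2/5), width = 2/5 - 1/10 = 3/10
  'a': [1/10 + 3/10*0/1, 1/10 + 3/10*1/10) = [1/10, 13/100)
  'c': [1/10 + 3/10*1/10, 1/10 + 3/10*2/5) = [13/100, 11/50) <- contains code 7/40
  'b': [1/10 + 3/10*2/5, 1/10 + 3/10*1/1) = [11/50, 2/5)
  emit 'c', narrow to [13/100, 11/50)

Answer: symbol=c low=1/10 high=2/5
symbol=c low=13/100 high=11/50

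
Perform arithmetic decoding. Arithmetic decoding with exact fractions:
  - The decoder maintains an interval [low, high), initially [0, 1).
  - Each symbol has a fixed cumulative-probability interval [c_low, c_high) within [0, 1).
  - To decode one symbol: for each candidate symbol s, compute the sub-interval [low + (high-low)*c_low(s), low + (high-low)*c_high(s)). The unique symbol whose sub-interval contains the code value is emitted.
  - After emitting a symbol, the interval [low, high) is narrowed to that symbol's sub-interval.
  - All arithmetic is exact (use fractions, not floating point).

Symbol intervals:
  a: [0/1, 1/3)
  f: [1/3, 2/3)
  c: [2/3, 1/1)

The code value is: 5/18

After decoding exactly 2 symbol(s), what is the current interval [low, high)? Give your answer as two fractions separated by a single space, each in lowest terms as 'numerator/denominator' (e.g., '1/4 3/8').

Answer: 2/9 1/3

Derivation:
Step 1: interval [0/1, 1/1), width = 1/1 - 0/1 = 1/1
  'a': [0/1 + 1/1*0/1, 0/1 + 1/1*1/3) = [0/1, 1/3) <- contains code 5/18
  'f': [0/1 + 1/1*1/3, 0/1 + 1/1*2/3) = [1/3, 2/3)
  'c': [0/1 + 1/1*2/3, 0/1 + 1/1*1/1) = [2/3, 1/1)
  emit 'a', narrow to [0/1, 1/3)
Step 2: interval [0/1, 1/3), width = 1/3 - 0/1 = 1/3
  'a': [0/1 + 1/3*0/1, 0/1 + 1/3*1/3) = [0/1, 1/9)
  'f': [0/1 + 1/3*1/3, 0/1 + 1/3*2/3) = [1/9, 2/9)
  'c': [0/1 + 1/3*2/3, 0/1 + 1/3*1/1) = [2/9, 1/3) <- contains code 5/18
  emit 'c', narrow to [2/9, 1/3)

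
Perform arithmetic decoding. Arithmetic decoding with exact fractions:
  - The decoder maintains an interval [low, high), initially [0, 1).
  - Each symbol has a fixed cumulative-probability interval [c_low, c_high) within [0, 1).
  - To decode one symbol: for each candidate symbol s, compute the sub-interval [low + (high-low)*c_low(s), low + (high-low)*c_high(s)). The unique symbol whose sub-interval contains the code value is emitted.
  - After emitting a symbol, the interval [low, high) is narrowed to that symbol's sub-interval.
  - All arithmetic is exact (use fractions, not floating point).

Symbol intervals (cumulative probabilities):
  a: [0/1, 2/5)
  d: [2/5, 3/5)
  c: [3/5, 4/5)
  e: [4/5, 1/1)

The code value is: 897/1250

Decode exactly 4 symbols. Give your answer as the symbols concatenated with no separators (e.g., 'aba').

Answer: cdec

Derivation:
Step 1: interval [0/1, 1/1), width = 1/1 - 0/1 = 1/1
  'a': [0/1 + 1/1*0/1, 0/1 + 1/1*2/5) = [0/1, 2/5)
  'd': [0/1 + 1/1*2/5, 0/1 + 1/1*3/5) = [2/5, 3/5)
  'c': [0/1 + 1/1*3/5, 0/1 + 1/1*4/5) = [3/5, 4/5) <- contains code 897/1250
  'e': [0/1 + 1/1*4/5, 0/1 + 1/1*1/1) = [4/5, 1/1)
  emit 'c', narrow to [3/5, 4/5)
Step 2: interval [3/5, 4/5), width = 4/5 - 3/5 = 1/5
  'a': [3/5 + 1/5*0/1, 3/5 + 1/5*2/5) = [3/5, 17/25)
  'd': [3/5 + 1/5*2/5, 3/5 + 1/5*3/5) = [17/25, 18/25) <- contains code 897/1250
  'c': [3/5 + 1/5*3/5, 3/5 + 1/5*4/5) = [18/25, 19/25)
  'e': [3/5 + 1/5*4/5, 3/5 + 1/5*1/1) = [19/25, 4/5)
  emit 'd', narrow to [17/25, 18/25)
Step 3: interval [17/25, 18/25), width = 18/25 - 17/25 = 1/25
  'a': [17/25 + 1/25*0/1, 17/25 + 1/25*2/5) = [17/25, 87/125)
  'd': [17/25 + 1/25*2/5, 17/25 + 1/25*3/5) = [87/125, 88/125)
  'c': [17/25 + 1/25*3/5, 17/25 + 1/25*4/5) = [88/125, 89/125)
  'e': [17/25 + 1/25*4/5, 17/25 + 1/25*1/1) = [89/125, 18/25) <- contains code 897/1250
  emit 'e', narrow to [89/125, 18/25)
Step 4: interval [89/125, 18/25), width = 18/25 - 89/125 = 1/125
  'a': [89/125 + 1/125*0/1, 89/125 + 1/125*2/5) = [89/125, 447/625)
  'd': [89/125 + 1/125*2/5, 89/125 + 1/125*3/5) = [447/625, 448/625)
  'c': [89/125 + 1/125*3/5, 89/125 + 1/125*4/5) = [448/625, 449/625) <- contains code 897/1250
  'e': [89/125 + 1/125*4/5, 89/125 + 1/125*1/1) = [449/625, 18/25)
  emit 'c', narrow to [448/625, 449/625)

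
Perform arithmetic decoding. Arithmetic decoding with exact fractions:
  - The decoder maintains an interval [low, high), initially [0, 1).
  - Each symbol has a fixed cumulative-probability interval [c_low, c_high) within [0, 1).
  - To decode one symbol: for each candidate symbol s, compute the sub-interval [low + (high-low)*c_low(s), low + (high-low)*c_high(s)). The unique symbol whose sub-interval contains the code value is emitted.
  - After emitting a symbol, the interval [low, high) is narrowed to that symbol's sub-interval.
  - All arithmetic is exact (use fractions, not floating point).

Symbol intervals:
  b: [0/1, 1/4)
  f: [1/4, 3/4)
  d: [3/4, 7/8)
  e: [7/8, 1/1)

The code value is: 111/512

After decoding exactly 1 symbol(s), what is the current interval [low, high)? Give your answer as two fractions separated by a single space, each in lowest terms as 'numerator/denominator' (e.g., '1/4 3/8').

Answer: 0/1 1/4

Derivation:
Step 1: interval [0/1, 1/1), width = 1/1 - 0/1 = 1/1
  'b': [0/1 + 1/1*0/1, 0/1 + 1/1*1/4) = [0/1, 1/4) <- contains code 111/512
  'f': [0/1 + 1/1*1/4, 0/1 + 1/1*3/4) = [1/4, 3/4)
  'd': [0/1 + 1/1*3/4, 0/1 + 1/1*7/8) = [3/4, 7/8)
  'e': [0/1 + 1/1*7/8, 0/1 + 1/1*1/1) = [7/8, 1/1)
  emit 'b', narrow to [0/1, 1/4)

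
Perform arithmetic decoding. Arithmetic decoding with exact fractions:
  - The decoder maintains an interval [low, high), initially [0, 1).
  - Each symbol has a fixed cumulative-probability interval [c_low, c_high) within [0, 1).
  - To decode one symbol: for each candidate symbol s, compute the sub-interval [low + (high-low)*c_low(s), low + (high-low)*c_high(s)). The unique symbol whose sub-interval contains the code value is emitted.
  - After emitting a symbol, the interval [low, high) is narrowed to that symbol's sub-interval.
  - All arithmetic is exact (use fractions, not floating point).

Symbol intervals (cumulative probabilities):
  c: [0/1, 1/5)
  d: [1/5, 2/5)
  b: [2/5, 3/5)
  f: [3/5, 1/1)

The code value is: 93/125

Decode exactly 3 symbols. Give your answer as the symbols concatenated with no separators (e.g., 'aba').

Step 1: interval [0/1, 1/1), width = 1/1 - 0/1 = 1/1
  'c': [0/1 + 1/1*0/1, 0/1 + 1/1*1/5) = [0/1, 1/5)
  'd': [0/1 + 1/1*1/5, 0/1 + 1/1*2/5) = [1/5, 2/5)
  'b': [0/1 + 1/1*2/5, 0/1 + 1/1*3/5) = [2/5, 3/5)
  'f': [0/1 + 1/1*3/5, 0/1 + 1/1*1/1) = [3/5, 1/1) <- contains code 93/125
  emit 'f', narrow to [3/5, 1/1)
Step 2: interval [3/5, 1/1), width = 1/1 - 3/5 = 2/5
  'c': [3/5 + 2/5*0/1, 3/5 + 2/5*1/5) = [3/5, 17/25)
  'd': [3/5 + 2/5*1/5, 3/5 + 2/5*2/5) = [17/25, 19/25) <- contains code 93/125
  'b': [3/5 + 2/5*2/5, 3/5 + 2/5*3/5) = [19/25, 21/25)
  'f': [3/5 + 2/5*3/5, 3/5 + 2/5*1/1) = [21/25, 1/1)
  emit 'd', narrow to [17/25, 19/25)
Step 3: interval [17/25, 19/25), width = 19/25 - 17/25 = 2/25
  'c': [17/25 + 2/25*0/1, 17/25 + 2/25*1/5) = [17/25, 87/125)
  'd': [17/25 + 2/25*1/5, 17/25 + 2/25*2/5) = [87/125, 89/125)
  'b': [17/25 + 2/25*2/5, 17/25 + 2/25*3/5) = [89/125, 91/125)
  'f': [17/25 + 2/25*3/5, 17/25 + 2/25*1/1) = [91/125, 19/25) <- contains code 93/125
  emit 'f', narrow to [91/125, 19/25)

Answer: fdf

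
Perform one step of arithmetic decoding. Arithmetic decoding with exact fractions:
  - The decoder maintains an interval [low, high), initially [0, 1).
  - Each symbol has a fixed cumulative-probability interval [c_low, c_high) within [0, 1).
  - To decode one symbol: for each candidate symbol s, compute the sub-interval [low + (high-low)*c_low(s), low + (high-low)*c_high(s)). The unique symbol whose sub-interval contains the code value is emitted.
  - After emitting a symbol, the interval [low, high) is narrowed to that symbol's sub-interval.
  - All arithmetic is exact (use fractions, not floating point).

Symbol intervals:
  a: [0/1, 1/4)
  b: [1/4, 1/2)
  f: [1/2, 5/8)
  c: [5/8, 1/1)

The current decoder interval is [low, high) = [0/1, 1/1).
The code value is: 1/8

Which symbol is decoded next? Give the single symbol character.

Answer: a

Derivation:
Interval width = high − low = 1/1 − 0/1 = 1/1
Scaled code = (code − low) / width = (1/8 − 0/1) / 1/1 = 1/8
  a: [0/1, 1/4) ← scaled code falls here ✓
  b: [1/4, 1/2) 
  f: [1/2, 5/8) 
  c: [5/8, 1/1) 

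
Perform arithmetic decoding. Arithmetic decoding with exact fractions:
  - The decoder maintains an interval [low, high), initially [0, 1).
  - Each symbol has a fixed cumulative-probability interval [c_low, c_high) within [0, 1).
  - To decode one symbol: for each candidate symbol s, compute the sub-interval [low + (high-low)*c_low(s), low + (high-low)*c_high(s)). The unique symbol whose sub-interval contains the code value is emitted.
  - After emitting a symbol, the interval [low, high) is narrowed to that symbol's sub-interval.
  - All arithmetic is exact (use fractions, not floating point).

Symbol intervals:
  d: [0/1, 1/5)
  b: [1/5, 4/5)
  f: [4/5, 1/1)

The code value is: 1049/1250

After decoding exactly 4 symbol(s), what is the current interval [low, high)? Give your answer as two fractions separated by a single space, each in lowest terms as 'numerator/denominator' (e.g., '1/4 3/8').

Answer: 524/625 21/25

Derivation:
Step 1: interval [0/1, 1/1), width = 1/1 - 0/1 = 1/1
  'd': [0/1 + 1/1*0/1, 0/1 + 1/1*1/5) = [0/1, 1/5)
  'b': [0/1 + 1/1*1/5, 0/1 + 1/1*4/5) = [1/5, 4/5)
  'f': [0/1 + 1/1*4/5, 0/1 + 1/1*1/1) = [4/5, 1/1) <- contains code 1049/1250
  emit 'f', narrow to [4/5, 1/1)
Step 2: interval [4/5, 1/1), width = 1/1 - 4/5 = 1/5
  'd': [4/5 + 1/5*0/1, 4/5 + 1/5*1/5) = [4/5, 21/25) <- contains code 1049/1250
  'b': [4/5 + 1/5*1/5, 4/5 + 1/5*4/5) = [21/25, 24/25)
  'f': [4/5 + 1/5*4/5, 4/5 + 1/5*1/1) = [24/25, 1/1)
  emit 'd', narrow to [4/5, 21/25)
Step 3: interval [4/5, 21/25), width = 21/25 - 4/5 = 1/25
  'd': [4/5 + 1/25*0/1, 4/5 + 1/25*1/5) = [4/5, 101/125)
  'b': [4/5 + 1/25*1/5, 4/5 + 1/25*4/5) = [101/125, 104/125)
  'f': [4/5 + 1/25*4/5, 4/5 + 1/25*1/1) = [104/125, 21/25) <- contains code 1049/1250
  emit 'f', narrow to [104/125, 21/25)
Step 4: interval [104/125, 21/25), width = 21/25 - 104/125 = 1/125
  'd': [104/125 + 1/125*0/1, 104/125 + 1/125*1/5) = [104/125, 521/625)
  'b': [104/125 + 1/125*1/5, 104/125 + 1/125*4/5) = [521/625, 524/625)
  'f': [104/125 + 1/125*4/5, 104/125 + 1/125*1/1) = [524/625, 21/25) <- contains code 1049/1250
  emit 'f', narrow to [524/625, 21/25)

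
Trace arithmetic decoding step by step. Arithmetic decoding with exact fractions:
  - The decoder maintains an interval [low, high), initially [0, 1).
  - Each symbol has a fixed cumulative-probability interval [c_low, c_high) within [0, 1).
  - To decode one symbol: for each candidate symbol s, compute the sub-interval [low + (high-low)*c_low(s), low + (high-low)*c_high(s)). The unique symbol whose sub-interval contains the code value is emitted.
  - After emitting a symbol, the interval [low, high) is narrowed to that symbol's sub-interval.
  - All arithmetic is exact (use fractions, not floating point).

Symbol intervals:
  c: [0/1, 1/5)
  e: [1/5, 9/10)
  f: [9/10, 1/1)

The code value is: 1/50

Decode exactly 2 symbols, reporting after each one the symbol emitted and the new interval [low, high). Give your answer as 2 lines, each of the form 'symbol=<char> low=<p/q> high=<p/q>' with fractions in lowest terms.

Step 1: interval [0/1, 1/1), width = 1/1 - 0/1 = 1/1
  'c': [0/1 + 1/1*0/1, 0/1 + 1/1*1/5) = [0/1, 1/5) <- contains code 1/50
  'e': [0/1 + 1/1*1/5, 0/1 + 1/1*9/10) = [1/5, 9/10)
  'f': [0/1 + 1/1*9/10, 0/1 + 1/1*1/1) = [9/10, 1/1)
  emit 'c', narrow to [0/1, 1/5)
Step 2: interval [0/1, 1/5), width = 1/5 - 0/1 = 1/5
  'c': [0/1 + 1/5*0/1, 0/1 + 1/5*1/5) = [0/1, 1/25) <- contains code 1/50
  'e': [0/1 + 1/5*1/5, 0/1 + 1/5*9/10) = [1/25, 9/50)
  'f': [0/1 + 1/5*9/10, 0/1 + 1/5*1/1) = [9/50, 1/5)
  emit 'c', narrow to [0/1, 1/25)

Answer: symbol=c low=0/1 high=1/5
symbol=c low=0/1 high=1/25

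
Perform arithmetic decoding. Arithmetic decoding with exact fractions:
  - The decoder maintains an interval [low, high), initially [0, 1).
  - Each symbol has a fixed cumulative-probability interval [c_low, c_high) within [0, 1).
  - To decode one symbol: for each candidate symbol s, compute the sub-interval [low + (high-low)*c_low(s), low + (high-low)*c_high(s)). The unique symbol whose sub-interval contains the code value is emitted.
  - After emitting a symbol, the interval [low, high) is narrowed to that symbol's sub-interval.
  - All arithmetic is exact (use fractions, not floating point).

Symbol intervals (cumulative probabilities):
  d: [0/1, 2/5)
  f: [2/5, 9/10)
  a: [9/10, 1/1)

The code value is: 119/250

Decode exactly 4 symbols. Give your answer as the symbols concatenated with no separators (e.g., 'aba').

Answer: fdda

Derivation:
Step 1: interval [0/1, 1/1), width = 1/1 - 0/1 = 1/1
  'd': [0/1 + 1/1*0/1, 0/1 + 1/1*2/5) = [0/1, 2/5)
  'f': [0/1 + 1/1*2/5, 0/1 + 1/1*9/10) = [2/5, 9/10) <- contains code 119/250
  'a': [0/1 + 1/1*9/10, 0/1 + 1/1*1/1) = [9/10, 1/1)
  emit 'f', narrow to [2/5, 9/10)
Step 2: interval [2/5, 9/10), width = 9/10 - 2/5 = 1/2
  'd': [2/5 + 1/2*0/1, 2/5 + 1/2*2/5) = [2/5, 3/5) <- contains code 119/250
  'f': [2/5 + 1/2*2/5, 2/5 + 1/2*9/10) = [3/5, 17/20)
  'a': [2/5 + 1/2*9/10, 2/5 + 1/2*1/1) = [17/20, 9/10)
  emit 'd', narrow to [2/5, 3/5)
Step 3: interval [2/5, 3/5), width = 3/5 - 2/5 = 1/5
  'd': [2/5 + 1/5*0/1, 2/5 + 1/5*2/5) = [2/5, 12/25) <- contains code 119/250
  'f': [2/5 + 1/5*2/5, 2/5 + 1/5*9/10) = [12/25, 29/50)
  'a': [2/5 + 1/5*9/10, 2/5 + 1/5*1/1) = [29/50, 3/5)
  emit 'd', narrow to [2/5, 12/25)
Step 4: interval [2/5, 12/25), width = 12/25 - 2/5 = 2/25
  'd': [2/5 + 2/25*0/1, 2/5 + 2/25*2/5) = [2/5, 54/125)
  'f': [2/5 + 2/25*2/5, 2/5 + 2/25*9/10) = [54/125, 59/125)
  'a': [2/5 + 2/25*9/10, 2/5 + 2/25*1/1) = [59/125, 12/25) <- contains code 119/250
  emit 'a', narrow to [59/125, 12/25)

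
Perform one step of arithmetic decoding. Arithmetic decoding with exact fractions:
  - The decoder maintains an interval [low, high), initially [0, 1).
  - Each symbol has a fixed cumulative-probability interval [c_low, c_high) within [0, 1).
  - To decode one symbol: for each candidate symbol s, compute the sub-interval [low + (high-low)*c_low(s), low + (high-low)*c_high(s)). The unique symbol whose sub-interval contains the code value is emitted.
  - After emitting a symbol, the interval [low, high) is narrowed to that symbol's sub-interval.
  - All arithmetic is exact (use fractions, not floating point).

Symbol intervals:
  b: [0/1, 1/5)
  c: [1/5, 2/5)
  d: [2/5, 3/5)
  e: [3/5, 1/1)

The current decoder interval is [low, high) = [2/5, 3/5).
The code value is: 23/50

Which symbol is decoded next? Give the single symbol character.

Interval width = high − low = 3/5 − 2/5 = 1/5
Scaled code = (code − low) / width = (23/50 − 2/5) / 1/5 = 3/10
  b: [0/1, 1/5) 
  c: [1/5, 2/5) ← scaled code falls here ✓
  d: [2/5, 3/5) 
  e: [3/5, 1/1) 

Answer: c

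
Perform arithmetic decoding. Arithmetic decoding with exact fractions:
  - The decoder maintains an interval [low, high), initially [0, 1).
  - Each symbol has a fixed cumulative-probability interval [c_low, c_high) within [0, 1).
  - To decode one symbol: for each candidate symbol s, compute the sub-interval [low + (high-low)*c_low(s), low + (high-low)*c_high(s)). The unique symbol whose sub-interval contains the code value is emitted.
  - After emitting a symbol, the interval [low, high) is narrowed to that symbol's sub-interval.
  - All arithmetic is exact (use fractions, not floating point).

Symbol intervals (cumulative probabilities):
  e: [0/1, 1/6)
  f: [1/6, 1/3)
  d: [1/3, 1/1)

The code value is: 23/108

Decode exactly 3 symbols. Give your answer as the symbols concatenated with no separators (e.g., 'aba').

Answer: ffd

Derivation:
Step 1: interval [0/1, 1/1), width = 1/1 - 0/1 = 1/1
  'e': [0/1 + 1/1*0/1, 0/1 + 1/1*1/6) = [0/1, 1/6)
  'f': [0/1 + 1/1*1/6, 0/1 + 1/1*1/3) = [1/6, 1/3) <- contains code 23/108
  'd': [0/1 + 1/1*1/3, 0/1 + 1/1*1/1) = [1/3, 1/1)
  emit 'f', narrow to [1/6, 1/3)
Step 2: interval [1/6, 1/3), width = 1/3 - 1/6 = 1/6
  'e': [1/6 + 1/6*0/1, 1/6 + 1/6*1/6) = [1/6, 7/36)
  'f': [1/6 + 1/6*1/6, 1/6 + 1/6*1/3) = [7/36, 2/9) <- contains code 23/108
  'd': [1/6 + 1/6*1/3, 1/6 + 1/6*1/1) = [2/9, 1/3)
  emit 'f', narrow to [7/36, 2/9)
Step 3: interval [7/36, 2/9), width = 2/9 - 7/36 = 1/36
  'e': [7/36 + 1/36*0/1, 7/36 + 1/36*1/6) = [7/36, 43/216)
  'f': [7/36 + 1/36*1/6, 7/36 + 1/36*1/3) = [43/216, 11/54)
  'd': [7/36 + 1/36*1/3, 7/36 + 1/36*1/1) = [11/54, 2/9) <- contains code 23/108
  emit 'd', narrow to [11/54, 2/9)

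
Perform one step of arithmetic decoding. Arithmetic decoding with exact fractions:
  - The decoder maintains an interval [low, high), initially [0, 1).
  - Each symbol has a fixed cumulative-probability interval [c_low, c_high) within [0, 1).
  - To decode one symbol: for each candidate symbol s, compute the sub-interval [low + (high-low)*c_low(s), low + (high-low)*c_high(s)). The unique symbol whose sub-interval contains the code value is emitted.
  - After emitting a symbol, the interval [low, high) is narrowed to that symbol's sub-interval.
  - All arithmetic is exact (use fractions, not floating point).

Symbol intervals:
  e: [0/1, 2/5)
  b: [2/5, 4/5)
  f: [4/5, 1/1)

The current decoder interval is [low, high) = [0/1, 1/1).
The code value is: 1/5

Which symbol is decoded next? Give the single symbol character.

Answer: e

Derivation:
Interval width = high − low = 1/1 − 0/1 = 1/1
Scaled code = (code − low) / width = (1/5 − 0/1) / 1/1 = 1/5
  e: [0/1, 2/5) ← scaled code falls here ✓
  b: [2/5, 4/5) 
  f: [4/5, 1/1) 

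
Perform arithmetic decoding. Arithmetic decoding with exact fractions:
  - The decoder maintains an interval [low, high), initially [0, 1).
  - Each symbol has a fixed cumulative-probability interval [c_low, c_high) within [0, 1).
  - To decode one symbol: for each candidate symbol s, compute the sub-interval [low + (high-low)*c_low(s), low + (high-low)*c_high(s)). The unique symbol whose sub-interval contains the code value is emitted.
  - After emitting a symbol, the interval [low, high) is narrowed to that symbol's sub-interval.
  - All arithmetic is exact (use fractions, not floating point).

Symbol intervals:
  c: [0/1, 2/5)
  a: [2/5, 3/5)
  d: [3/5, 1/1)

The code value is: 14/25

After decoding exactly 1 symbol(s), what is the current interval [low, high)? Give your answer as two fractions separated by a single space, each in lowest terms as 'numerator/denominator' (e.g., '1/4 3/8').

Step 1: interval [0/1, 1/1), width = 1/1 - 0/1 = 1/1
  'c': [0/1 + 1/1*0/1, 0/1 + 1/1*2/5) = [0/1, 2/5)
  'a': [0/1 + 1/1*2/5, 0/1 + 1/1*3/5) = [2/5, 3/5) <- contains code 14/25
  'd': [0/1 + 1/1*3/5, 0/1 + 1/1*1/1) = [3/5, 1/1)
  emit 'a', narrow to [2/5, 3/5)

Answer: 2/5 3/5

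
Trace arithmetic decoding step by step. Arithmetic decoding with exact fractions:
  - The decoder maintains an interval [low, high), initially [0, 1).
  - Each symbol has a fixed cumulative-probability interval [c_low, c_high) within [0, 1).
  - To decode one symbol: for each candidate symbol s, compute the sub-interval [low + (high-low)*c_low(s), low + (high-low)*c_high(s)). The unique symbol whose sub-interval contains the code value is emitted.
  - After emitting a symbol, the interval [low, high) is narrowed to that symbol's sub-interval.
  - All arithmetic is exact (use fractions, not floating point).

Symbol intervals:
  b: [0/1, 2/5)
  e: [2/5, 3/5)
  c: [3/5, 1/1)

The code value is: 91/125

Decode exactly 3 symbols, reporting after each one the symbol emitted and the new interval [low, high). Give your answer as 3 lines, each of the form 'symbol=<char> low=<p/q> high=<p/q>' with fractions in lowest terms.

Answer: symbol=c low=3/5 high=1/1
symbol=b low=3/5 high=19/25
symbol=c low=87/125 high=19/25

Derivation:
Step 1: interval [0/1, 1/1), width = 1/1 - 0/1 = 1/1
  'b': [0/1 + 1/1*0/1, 0/1 + 1/1*2/5) = [0/1, 2/5)
  'e': [0/1 + 1/1*2/5, 0/1 + 1/1*3/5) = [2/5, 3/5)
  'c': [0/1 + 1/1*3/5, 0/1 + 1/1*1/1) = [3/5, 1/1) <- contains code 91/125
  emit 'c', narrow to [3/5, 1/1)
Step 2: interval [3/5, 1/1), width = 1/1 - 3/5 = 2/5
  'b': [3/5 + 2/5*0/1, 3/5 + 2/5*2/5) = [3/5, 19/25) <- contains code 91/125
  'e': [3/5 + 2/5*2/5, 3/5 + 2/5*3/5) = [19/25, 21/25)
  'c': [3/5 + 2/5*3/5, 3/5 + 2/5*1/1) = [21/25, 1/1)
  emit 'b', narrow to [3/5, 19/25)
Step 3: interval [3/5, 19/25), width = 19/25 - 3/5 = 4/25
  'b': [3/5 + 4/25*0/1, 3/5 + 4/25*2/5) = [3/5, 83/125)
  'e': [3/5 + 4/25*2/5, 3/5 + 4/25*3/5) = [83/125, 87/125)
  'c': [3/5 + 4/25*3/5, 3/5 + 4/25*1/1) = [87/125, 19/25) <- contains code 91/125
  emit 'c', narrow to [87/125, 19/25)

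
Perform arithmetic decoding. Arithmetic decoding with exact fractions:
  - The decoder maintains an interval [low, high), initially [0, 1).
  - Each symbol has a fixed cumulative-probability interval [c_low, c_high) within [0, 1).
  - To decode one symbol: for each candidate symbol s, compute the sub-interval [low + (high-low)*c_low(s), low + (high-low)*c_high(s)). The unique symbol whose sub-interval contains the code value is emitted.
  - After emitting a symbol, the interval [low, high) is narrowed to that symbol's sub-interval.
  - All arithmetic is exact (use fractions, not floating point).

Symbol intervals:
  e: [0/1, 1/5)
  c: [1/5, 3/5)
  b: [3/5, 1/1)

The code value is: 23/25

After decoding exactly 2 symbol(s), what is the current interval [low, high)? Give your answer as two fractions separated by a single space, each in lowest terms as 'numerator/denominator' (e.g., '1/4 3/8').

Step 1: interval [0/1, 1/1), width = 1/1 - 0/1 = 1/1
  'e': [0/1 + 1/1*0/1, 0/1 + 1/1*1/5) = [0/1, 1/5)
  'c': [0/1 + 1/1*1/5, 0/1 + 1/1*3/5) = [1/5, 3/5)
  'b': [0/1 + 1/1*3/5, 0/1 + 1/1*1/1) = [3/5, 1/1) <- contains code 23/25
  emit 'b', narrow to [3/5, 1/1)
Step 2: interval [3/5, 1/1), width = 1/1 - 3/5 = 2/5
  'e': [3/5 + 2/5*0/1, 3/5 + 2/5*1/5) = [3/5, 17/25)
  'c': [3/5 + 2/5*1/5, 3/5 + 2/5*3/5) = [17/25, 21/25)
  'b': [3/5 + 2/5*3/5, 3/5 + 2/5*1/1) = [21/25, 1/1) <- contains code 23/25
  emit 'b', narrow to [21/25, 1/1)

Answer: 21/25 1/1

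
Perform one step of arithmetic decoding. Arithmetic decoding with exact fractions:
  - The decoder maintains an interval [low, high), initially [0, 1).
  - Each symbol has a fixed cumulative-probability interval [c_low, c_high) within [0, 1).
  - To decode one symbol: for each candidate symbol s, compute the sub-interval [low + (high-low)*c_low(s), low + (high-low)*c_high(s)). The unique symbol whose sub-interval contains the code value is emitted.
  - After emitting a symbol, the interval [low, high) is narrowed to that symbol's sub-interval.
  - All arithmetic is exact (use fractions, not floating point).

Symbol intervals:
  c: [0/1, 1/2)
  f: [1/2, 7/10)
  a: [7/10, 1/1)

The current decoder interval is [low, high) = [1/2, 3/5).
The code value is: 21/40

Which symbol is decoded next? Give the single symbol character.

Answer: c

Derivation:
Interval width = high − low = 3/5 − 1/2 = 1/10
Scaled code = (code − low) / width = (21/40 − 1/2) / 1/10 = 1/4
  c: [0/1, 1/2) ← scaled code falls here ✓
  f: [1/2, 7/10) 
  a: [7/10, 1/1) 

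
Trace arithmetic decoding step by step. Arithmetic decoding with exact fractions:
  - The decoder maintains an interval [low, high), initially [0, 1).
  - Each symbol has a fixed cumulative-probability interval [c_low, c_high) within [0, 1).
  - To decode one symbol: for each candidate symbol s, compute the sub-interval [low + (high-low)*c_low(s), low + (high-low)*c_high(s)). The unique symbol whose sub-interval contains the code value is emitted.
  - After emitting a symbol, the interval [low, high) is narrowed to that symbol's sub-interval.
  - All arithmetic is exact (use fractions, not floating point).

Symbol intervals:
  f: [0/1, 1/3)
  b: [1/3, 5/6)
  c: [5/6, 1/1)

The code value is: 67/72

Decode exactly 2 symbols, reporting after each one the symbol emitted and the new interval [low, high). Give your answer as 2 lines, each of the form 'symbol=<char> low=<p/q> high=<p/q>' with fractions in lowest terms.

Step 1: interval [0/1, 1/1), width = 1/1 - 0/1 = 1/1
  'f': [0/1 + 1/1*0/1, 0/1 + 1/1*1/3) = [0/1, 1/3)
  'b': [0/1 + 1/1*1/3, 0/1 + 1/1*5/6) = [1/3, 5/6)
  'c': [0/1 + 1/1*5/6, 0/1 + 1/1*1/1) = [5/6, 1/1) <- contains code 67/72
  emit 'c', narrow to [5/6, 1/1)
Step 2: interval [5/6, 1/1), width = 1/1 - 5/6 = 1/6
  'f': [5/6 + 1/6*0/1, 5/6 + 1/6*1/3) = [5/6, 8/9)
  'b': [5/6 + 1/6*1/3, 5/6 + 1/6*5/6) = [8/9, 35/36) <- contains code 67/72
  'c': [5/6 + 1/6*5/6, 5/6 + 1/6*1/1) = [35/36, 1/1)
  emit 'b', narrow to [8/9, 35/36)

Answer: symbol=c low=5/6 high=1/1
symbol=b low=8/9 high=35/36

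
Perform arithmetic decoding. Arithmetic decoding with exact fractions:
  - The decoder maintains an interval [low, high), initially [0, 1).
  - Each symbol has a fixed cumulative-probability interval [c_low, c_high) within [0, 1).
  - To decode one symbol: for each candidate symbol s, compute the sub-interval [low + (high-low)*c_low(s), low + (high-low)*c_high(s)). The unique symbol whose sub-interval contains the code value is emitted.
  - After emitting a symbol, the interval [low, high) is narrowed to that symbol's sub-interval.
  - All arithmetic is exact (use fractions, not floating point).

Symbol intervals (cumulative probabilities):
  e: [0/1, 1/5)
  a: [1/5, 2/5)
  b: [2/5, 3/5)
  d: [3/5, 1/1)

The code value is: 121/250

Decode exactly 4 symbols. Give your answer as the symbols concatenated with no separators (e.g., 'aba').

Answer: bbeb

Derivation:
Step 1: interval [0/1, 1/1), width = 1/1 - 0/1 = 1/1
  'e': [0/1 + 1/1*0/1, 0/1 + 1/1*1/5) = [0/1, 1/5)
  'a': [0/1 + 1/1*1/5, 0/1 + 1/1*2/5) = [1/5, 2/5)
  'b': [0/1 + 1/1*2/5, 0/1 + 1/1*3/5) = [2/5, 3/5) <- contains code 121/250
  'd': [0/1 + 1/1*3/5, 0/1 + 1/1*1/1) = [3/5, 1/1)
  emit 'b', narrow to [2/5, 3/5)
Step 2: interval [2/5, 3/5), width = 3/5 - 2/5 = 1/5
  'e': [2/5 + 1/5*0/1, 2/5 + 1/5*1/5) = [2/5, 11/25)
  'a': [2/5 + 1/5*1/5, 2/5 + 1/5*2/5) = [11/25, 12/25)
  'b': [2/5 + 1/5*2/5, 2/5 + 1/5*3/5) = [12/25, 13/25) <- contains code 121/250
  'd': [2/5 + 1/5*3/5, 2/5 + 1/5*1/1) = [13/25, 3/5)
  emit 'b', narrow to [12/25, 13/25)
Step 3: interval [12/25, 13/25), width = 13/25 - 12/25 = 1/25
  'e': [12/25 + 1/25*0/1, 12/25 + 1/25*1/5) = [12/25, 61/125) <- contains code 121/250
  'a': [12/25 + 1/25*1/5, 12/25 + 1/25*2/5) = [61/125, 62/125)
  'b': [12/25 + 1/25*2/5, 12/25 + 1/25*3/5) = [62/125, 63/125)
  'd': [12/25 + 1/25*3/5, 12/25 + 1/25*1/1) = [63/125, 13/25)
  emit 'e', narrow to [12/25, 61/125)
Step 4: interval [12/25, 61/125), width = 61/125 - 12/25 = 1/125
  'e': [12/25 + 1/125*0/1, 12/25 + 1/125*1/5) = [12/25, 301/625)
  'a': [12/25 + 1/125*1/5, 12/25 + 1/125*2/5) = [301/625, 302/625)
  'b': [12/25 + 1/125*2/5, 12/25 + 1/125*3/5) = [302/625, 303/625) <- contains code 121/250
  'd': [12/25 + 1/125*3/5, 12/25 + 1/125*1/1) = [303/625, 61/125)
  emit 'b', narrow to [302/625, 303/625)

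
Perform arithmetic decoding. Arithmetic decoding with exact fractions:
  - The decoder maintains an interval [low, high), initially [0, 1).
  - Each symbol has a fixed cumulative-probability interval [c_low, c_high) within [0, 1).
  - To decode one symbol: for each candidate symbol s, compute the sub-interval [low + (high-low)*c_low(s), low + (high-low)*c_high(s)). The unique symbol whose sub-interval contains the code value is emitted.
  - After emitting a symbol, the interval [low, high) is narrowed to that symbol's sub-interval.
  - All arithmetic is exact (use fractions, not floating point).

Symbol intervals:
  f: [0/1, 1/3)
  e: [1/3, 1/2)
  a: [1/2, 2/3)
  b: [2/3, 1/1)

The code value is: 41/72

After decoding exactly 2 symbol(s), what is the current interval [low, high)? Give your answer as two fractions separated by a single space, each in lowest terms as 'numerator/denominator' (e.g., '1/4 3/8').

Answer: 5/9 7/12

Derivation:
Step 1: interval [0/1, 1/1), width = 1/1 - 0/1 = 1/1
  'f': [0/1 + 1/1*0/1, 0/1 + 1/1*1/3) = [0/1, 1/3)
  'e': [0/1 + 1/1*1/3, 0/1 + 1/1*1/2) = [1/3, 1/2)
  'a': [0/1 + 1/1*1/2, 0/1 + 1/1*2/3) = [1/2, 2/3) <- contains code 41/72
  'b': [0/1 + 1/1*2/3, 0/1 + 1/1*1/1) = [2/3, 1/1)
  emit 'a', narrow to [1/2, 2/3)
Step 2: interval [1/2, 2/3), width = 2/3 - 1/2 = 1/6
  'f': [1/2 + 1/6*0/1, 1/2 + 1/6*1/3) = [1/2, 5/9)
  'e': [1/2 + 1/6*1/3, 1/2 + 1/6*1/2) = [5/9, 7/12) <- contains code 41/72
  'a': [1/2 + 1/6*1/2, 1/2 + 1/6*2/3) = [7/12, 11/18)
  'b': [1/2 + 1/6*2/3, 1/2 + 1/6*1/1) = [11/18, 2/3)
  emit 'e', narrow to [5/9, 7/12)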